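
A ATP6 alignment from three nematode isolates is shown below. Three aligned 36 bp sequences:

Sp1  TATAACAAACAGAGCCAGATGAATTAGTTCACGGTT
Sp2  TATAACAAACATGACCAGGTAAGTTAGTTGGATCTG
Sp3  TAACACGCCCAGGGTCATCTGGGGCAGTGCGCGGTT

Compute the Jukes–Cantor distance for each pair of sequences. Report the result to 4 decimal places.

d(Sp1,Sp2) = 0.4408, d(Sp1,Sp3) = 0.6082, d(Sp2,Sp3) = 1.0124

Sp1–Sp2: 12/36 sites differ → p ≈ 0.333333, d = −0.75 ln(1 − 0.444444) = 0.440839 ≈ 0.4408.
Sp1–Sp3: 15/36 sites differ → p ≈ 0.416667, d = −0.75 ln(1 − 0.555556) = 0.608198 ≈ 0.6082.
Sp2–Sp3: 20/36 sites differ → p ≈ 0.555556, d = −0.75 ln(1 − 0.740741) = 1.012446 ≈ 1.0124.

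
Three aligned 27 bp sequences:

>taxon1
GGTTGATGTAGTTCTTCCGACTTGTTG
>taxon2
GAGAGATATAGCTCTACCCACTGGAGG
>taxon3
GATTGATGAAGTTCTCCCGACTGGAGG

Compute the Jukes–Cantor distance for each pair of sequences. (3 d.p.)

d(taxon1,taxon2) = 0.511, d(taxon1,taxon3) = 0.264, d(taxon2,taxon3) = 0.318

taxon1–taxon2: 10/27 sites differ → p ≈ 0.37037, d = −0.75 ln(1 − 0.493827) = 0.510658 ≈ 0.511.
taxon1–taxon3: 6/27 sites differ → p ≈ 0.222222, d = −0.75 ln(1 − 0.296296) = 0.263548 ≈ 0.264.
taxon2–taxon3: 7/27 sites differ → p ≈ 0.259259, d = −0.75 ln(1 − 0.345679) = 0.318118 ≈ 0.318.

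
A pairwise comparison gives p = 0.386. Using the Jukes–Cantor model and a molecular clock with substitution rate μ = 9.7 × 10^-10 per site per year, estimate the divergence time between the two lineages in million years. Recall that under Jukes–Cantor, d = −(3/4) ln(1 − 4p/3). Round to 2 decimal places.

d = −(3/4) ln(1 − 4p/3) = −0.75 ln(1 − 0.514667) = −0.75 ln(0.485333)
  = −0.75 × (-0.722920) = 0.542190 substitutions/site.
Under a molecular clock d = 2μt, so t = d/(2μ) = 0.542190 / (2 × 9.7 × 10^-10) = 279.48 million years.

279.48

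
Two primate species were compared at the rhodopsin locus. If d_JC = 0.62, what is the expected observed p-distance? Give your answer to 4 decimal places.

0.4219

p = (3/4)(1 − e^(−4d/3)) = 0.75 × (1 − e^(-0.826667)) = 0.75 × (1 − 0.437505) = 0.421871.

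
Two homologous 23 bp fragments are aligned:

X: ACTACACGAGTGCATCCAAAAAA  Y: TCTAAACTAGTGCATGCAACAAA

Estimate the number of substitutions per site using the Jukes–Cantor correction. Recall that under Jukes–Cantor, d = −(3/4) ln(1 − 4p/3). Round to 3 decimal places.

The sequences differ at 5 of 23 sites (1, 5, 8, 16, 20), so p = 5/23 ≈ 0.217391.
d = −(3/4) ln(1 − 4p/3) = −0.75 ln(1 − 0.289855) = −0.75 ln(0.710145)
  = −0.75 × (-0.342286) = 0.256715 substitutions/site.

0.257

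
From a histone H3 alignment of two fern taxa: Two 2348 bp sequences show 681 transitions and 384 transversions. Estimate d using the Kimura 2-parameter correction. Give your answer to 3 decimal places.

0.780

P = 681/2348 ≈ 0.290034 and Q = 384/2348 ≈ 0.163543.
Under the Kimura two-parameter model, d = −½ ln(1 − 2P − Q) − ¼ ln(1 − 2Q).
1 − 2P − Q = 0.256389, giving −½ ln(0.256389) = 0.680530.
1 − 2Q = 0.672914, giving −¼ ln(0.672914) = 0.099034.
d = 0.680530 + 0.099034 = 0.779564.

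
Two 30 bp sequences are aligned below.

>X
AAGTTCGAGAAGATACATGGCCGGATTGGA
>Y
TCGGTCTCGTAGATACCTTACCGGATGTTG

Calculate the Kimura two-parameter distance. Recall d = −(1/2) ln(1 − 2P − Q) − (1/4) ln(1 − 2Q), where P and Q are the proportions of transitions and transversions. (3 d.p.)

Of 30 sites, 2 differences are transitions and 11 are transversions, so P = 2/30 ≈ 0.066667 and Q = 11/30 ≈ 0.366667.
Under the Kimura two-parameter model, d = −½ ln(1 − 2P − Q) − ¼ ln(1 − 2Q).
1 − 2P − Q = 0.499999, giving −½ ln(0.499999) = 0.346575.
1 − 2Q = 0.266666, giving −¼ ln(0.266666) = 0.330440.
d = 0.346575 + 0.330440 = 0.677015.

0.677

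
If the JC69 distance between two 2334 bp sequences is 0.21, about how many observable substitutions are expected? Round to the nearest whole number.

Invert JC69: p = (3/4)(1 − e^(−4d/3)) = 0.75 × (1 − e^(-0.28)) = 0.75 × (1 − 0.755784) = 0.183162.
Expected differing sites = pL ≈ 0.183162 × 2334 = 427.500108 ≈ 428.

428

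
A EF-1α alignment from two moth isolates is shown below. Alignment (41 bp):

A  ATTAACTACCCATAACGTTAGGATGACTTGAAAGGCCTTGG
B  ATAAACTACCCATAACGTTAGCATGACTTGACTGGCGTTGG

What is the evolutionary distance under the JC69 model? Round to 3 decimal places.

The sequences differ at 5 of 41 sites (3, 22, 32, 33, 37), so p = 5/41 ≈ 0.121951.
d = −(3/4) ln(1 − 4p/3) = −0.75 ln(1 − 0.162601) = −0.75 ln(0.837399)
  = −0.75 × (-0.177455) = 0.133091 substitutions/site.

0.133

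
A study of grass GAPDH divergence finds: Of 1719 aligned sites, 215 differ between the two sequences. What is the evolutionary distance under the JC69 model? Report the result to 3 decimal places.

0.137

p = 215/1719 ≈ 0.125073.
d = −(3/4) ln(1 − 4p/3) = −0.75 ln(1 − 0.166764) = −0.75 ln(0.833236)
  = −0.75 × (-0.182438) = 0.136829 substitutions/site.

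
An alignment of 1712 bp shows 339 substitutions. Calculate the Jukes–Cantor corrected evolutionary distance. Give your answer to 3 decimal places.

0.230

p = 339/1712 ≈ 0.198014.
d = −(3/4) ln(1 − 4p/3) = −0.75 ln(1 − 0.264019) = −0.75 ln(0.735981)
  = −0.75 × (-0.306551) = 0.229913 substitutions/site.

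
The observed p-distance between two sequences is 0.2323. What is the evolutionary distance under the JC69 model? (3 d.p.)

d = −(3/4) ln(1 − 4p/3) = −0.75 ln(1 − 0.309733) = −0.75 ln(0.690267)
  = −0.75 × (-0.370677) = 0.278008 substitutions/site.

0.278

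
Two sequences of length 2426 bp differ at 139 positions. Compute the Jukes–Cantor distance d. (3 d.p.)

p = 139/2426 ≈ 0.057296.
d = −(3/4) ln(1 − 4p/3) = −0.75 ln(1 − 0.076395) = −0.75 ln(0.923605)
  = −0.75 × (-0.079471) = 0.059603 substitutions/site.

0.060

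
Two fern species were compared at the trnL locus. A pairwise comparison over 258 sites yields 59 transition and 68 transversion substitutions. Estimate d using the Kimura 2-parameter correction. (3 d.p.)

P = 59/258 ≈ 0.228682 and Q = 68/258 ≈ 0.263566.
Under the Kimura two-parameter model, d = −½ ln(1 − 2P − Q) − ¼ ln(1 − 2Q).
1 − 2P − Q = 0.27907, giving −½ ln(0.27907) = 0.638146.
1 − 2Q = 0.472868, giving −¼ ln(0.472868) = 0.187235.
d = 0.638146 + 0.187235 = 0.825381.

0.825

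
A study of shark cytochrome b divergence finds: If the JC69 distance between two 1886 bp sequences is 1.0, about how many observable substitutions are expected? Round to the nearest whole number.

1042

Invert JC69: p = (3/4)(1 − e^(−4d/3)) = 0.75 × (1 − e^(-1.333333)) = 0.75 × (1 − 0.263597) = 0.552302.
Expected differing sites = pL ≈ 0.552302 × 1886 = 1041.641572 ≈ 1042.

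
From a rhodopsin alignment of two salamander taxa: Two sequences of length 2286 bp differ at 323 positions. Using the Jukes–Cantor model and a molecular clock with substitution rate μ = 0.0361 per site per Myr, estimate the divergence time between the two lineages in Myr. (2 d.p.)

2.17

p = 323/2286 ≈ 0.141295.
d = −(3/4) ln(1 − 4p/3) = −0.75 ln(1 − 0.188393) = −0.75 ln(0.811607)
  = −0.75 × (-0.208739) = 0.156554 substitutions/site.
Under a molecular clock d = 2μt, so t = d/(2μ) = 0.156554 / (2 × 0.0361) = 2.17 Myr.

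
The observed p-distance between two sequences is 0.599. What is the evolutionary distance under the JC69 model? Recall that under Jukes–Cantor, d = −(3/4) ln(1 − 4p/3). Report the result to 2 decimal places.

d = −(3/4) ln(1 − 4p/3) = −0.75 ln(1 − 0.798667) = −0.75 ln(0.201333)
  = −0.75 × (-1.602795) = 1.202096 substitutions/site.

1.20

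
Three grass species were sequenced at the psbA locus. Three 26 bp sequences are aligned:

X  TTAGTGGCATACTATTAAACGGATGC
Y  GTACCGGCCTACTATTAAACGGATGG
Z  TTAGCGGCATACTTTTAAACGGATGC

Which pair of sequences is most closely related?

X and Z

X–Y: 5/26 differ, p = 0.192, d = 0.222.
X–Z: 2/26 differ, p = 0.077, d = 0.081.
Y–Z: 5/26 differ, p = 0.192, d = 0.222.
The smallest distance is between X and Z.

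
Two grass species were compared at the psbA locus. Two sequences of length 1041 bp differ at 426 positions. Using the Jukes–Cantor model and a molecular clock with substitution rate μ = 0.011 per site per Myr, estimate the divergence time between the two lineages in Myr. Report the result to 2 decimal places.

26.89

p = 426/1041 ≈ 0.409222.
d = −(3/4) ln(1 − 4p/3) = −0.75 ln(1 − 0.545629) = −0.75 ln(0.454371)
  = −0.75 × (-0.788841) = 0.591631 substitutions/site.
Under a molecular clock d = 2μt, so t = d/(2μ) = 0.591631 / (2 × 0.011) = 26.89 Myr.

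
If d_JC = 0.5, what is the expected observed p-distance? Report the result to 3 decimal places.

0.365

p = (3/4)(1 − e^(−4d/3)) = 0.75 × (1 − e^(-0.666667)) = 0.75 × (1 − 0.513417) = 0.364937.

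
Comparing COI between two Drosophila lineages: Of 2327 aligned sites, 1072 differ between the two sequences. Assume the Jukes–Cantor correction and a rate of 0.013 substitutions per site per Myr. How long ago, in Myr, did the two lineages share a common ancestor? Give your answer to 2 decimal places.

27.48

p = 1072/2327 ≈ 0.460679.
d = −(3/4) ln(1 − 4p/3) = −0.75 ln(1 − 0.614239) = −0.75 ln(0.385761)
  = −0.75 × (-0.952537) = 0.714403 substitutions/site.
Under a molecular clock d = 2μt, so t = d/(2μ) = 0.714403 / (2 × 0.013) = 27.48 Myr.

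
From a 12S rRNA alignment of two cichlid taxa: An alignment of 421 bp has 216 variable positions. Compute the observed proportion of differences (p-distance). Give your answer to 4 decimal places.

0.5131

p = 216/421 = 0.513064… ≈ 0.5131 (to 4 d.p.).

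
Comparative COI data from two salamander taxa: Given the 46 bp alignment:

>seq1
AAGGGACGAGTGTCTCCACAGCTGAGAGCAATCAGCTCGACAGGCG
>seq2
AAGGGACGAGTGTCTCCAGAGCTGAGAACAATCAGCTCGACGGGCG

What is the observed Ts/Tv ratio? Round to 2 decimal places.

Transitions are A↔G and C↔T; transversions are all other mismatches.
Transitions: 2. Transversions: 1.
R = 2/1 = 2.00.

2.00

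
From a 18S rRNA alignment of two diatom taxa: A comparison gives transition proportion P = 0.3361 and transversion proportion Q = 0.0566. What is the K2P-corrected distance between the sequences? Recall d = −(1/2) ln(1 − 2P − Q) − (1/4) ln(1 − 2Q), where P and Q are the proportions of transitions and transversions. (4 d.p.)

0.6825

Under the Kimura two-parameter model, d = −½ ln(1 − 2P − Q) − ¼ ln(1 − 2Q).
1 − 2P − Q = 0.2712, giving −½ ln(0.2712) = 0.652449.
1 − 2Q = 0.8868, giving −¼ ln(0.8868) = 0.030034.
d = 0.652449 + 0.030034 = 0.682483.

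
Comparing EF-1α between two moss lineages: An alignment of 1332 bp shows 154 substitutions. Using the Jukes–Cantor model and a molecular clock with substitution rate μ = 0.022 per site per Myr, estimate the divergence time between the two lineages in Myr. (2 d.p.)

2.85

p = 154/1332 ≈ 0.115616.
d = −(3/4) ln(1 − 4p/3) = −0.75 ln(1 − 0.154155) = −0.75 ln(0.845845)
  = −0.75 × (-0.167419) = 0.125564 substitutions/site.
Under a molecular clock d = 2μt, so t = d/(2μ) = 0.125564 / (2 × 0.022) = 2.85 Myr.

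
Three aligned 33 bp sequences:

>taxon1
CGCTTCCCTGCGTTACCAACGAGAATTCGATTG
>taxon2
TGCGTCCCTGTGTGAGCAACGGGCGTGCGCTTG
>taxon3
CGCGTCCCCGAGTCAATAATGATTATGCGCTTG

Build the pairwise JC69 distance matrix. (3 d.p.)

taxon1–taxon2: 10/33 sites differ → p ≈ 0.30303, d = −0.75 ln(1 − 0.40404) = 0.388186 ≈ 0.388.
taxon1–taxon3: 11/33 sites differ → p ≈ 0.333333, d = −0.75 ln(1 − 0.444444) = 0.440839 ≈ 0.441.
taxon2–taxon3: 11/33 sites differ → p ≈ 0.333333, d = −0.75 ln(1 − 0.444444) = 0.440839 ≈ 0.441.

d(taxon1,taxon2) = 0.388, d(taxon1,taxon3) = 0.441, d(taxon2,taxon3) = 0.441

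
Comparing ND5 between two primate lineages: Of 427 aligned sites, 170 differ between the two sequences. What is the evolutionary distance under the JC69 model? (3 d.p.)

p = 170/427 ≈ 0.398126.
d = −(3/4) ln(1 − 4p/3) = −0.75 ln(1 − 0.530835) = −0.75 ln(0.469165)
  = −0.75 × (-0.756801) = 0.567601 substitutions/site.

0.568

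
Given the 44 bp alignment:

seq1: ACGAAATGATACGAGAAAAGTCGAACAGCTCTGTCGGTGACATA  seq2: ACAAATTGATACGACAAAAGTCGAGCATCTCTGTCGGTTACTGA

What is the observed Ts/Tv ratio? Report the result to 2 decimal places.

Transitions are A↔G and C↔T; transversions are all other mismatches.
Transitions: 2. Transversions: 6.
R = 2/6 = 0.333333… ≈ 0.33 (to 2 d.p.).

0.33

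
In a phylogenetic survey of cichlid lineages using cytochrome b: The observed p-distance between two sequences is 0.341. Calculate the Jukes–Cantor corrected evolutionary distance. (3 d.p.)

0.455

d = −(3/4) ln(1 − 4p/3) = −0.75 ln(1 − 0.454667) = −0.75 ln(0.545333)
  = −0.75 × (-0.606359) = 0.454769 substitutions/site.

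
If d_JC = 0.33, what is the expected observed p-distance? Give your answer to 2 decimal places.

0.27

p = (3/4)(1 − e^(−4d/3)) = 0.75 × (1 − e^(-0.44)) = 0.75 × (1 − 0.644036) = 0.266973.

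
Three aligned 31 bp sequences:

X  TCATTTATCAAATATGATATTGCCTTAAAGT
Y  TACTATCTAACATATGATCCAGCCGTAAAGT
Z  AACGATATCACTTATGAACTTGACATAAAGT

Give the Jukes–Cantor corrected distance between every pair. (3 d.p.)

d(X,Y) = 0.422, d(X,Z) = 0.481, d(Y,Z) = 0.422

X–Y: 10/31 sites differ → p ≈ 0.322581, d = −0.75 ln(1 − 0.430108) = 0.421731 ≈ 0.422.
X–Z: 11/31 sites differ → p ≈ 0.354839, d = −0.75 ln(1 − 0.473119) = 0.480585 ≈ 0.481.
Y–Z: 10/31 sites differ → p ≈ 0.322581, d = −0.75 ln(1 − 0.430108) = 0.421731 ≈ 0.422.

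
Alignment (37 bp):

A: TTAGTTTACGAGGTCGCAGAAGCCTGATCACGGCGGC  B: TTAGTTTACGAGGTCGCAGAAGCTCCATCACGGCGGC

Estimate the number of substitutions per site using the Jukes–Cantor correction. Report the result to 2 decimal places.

0.09

The sequences differ at 3 of 37 sites (24, 25, 26), so p = 3/37 ≈ 0.081081.
d = −(3/4) ln(1 − 4p/3) = −0.75 ln(1 − 0.108108) = −0.75 ln(0.891892)
  = −0.75 × (-0.114410) = 0.085808 substitutions/site.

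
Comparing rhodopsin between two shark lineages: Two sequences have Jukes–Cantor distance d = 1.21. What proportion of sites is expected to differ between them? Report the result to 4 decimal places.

0.6006

p = (3/4)(1 − e^(−4d/3)) = 0.75 × (1 − e^(-1.613333)) = 0.75 × (1 − 0.199222) = 0.600584.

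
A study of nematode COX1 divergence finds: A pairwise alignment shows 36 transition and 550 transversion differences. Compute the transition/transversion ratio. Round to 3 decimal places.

R = 36/550 = 0.065454… ≈ 0.065 (to 3 d.p.).

0.065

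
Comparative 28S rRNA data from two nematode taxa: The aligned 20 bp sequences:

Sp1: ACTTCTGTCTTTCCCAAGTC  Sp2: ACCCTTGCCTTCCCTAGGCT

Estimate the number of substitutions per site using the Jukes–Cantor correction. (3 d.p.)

0.687

The sequences differ at 9 of 20 sites (3, 4, 5, 8, 12, 15, 17, 19, 20), so p = 9/20 = 0.45.
d = −(3/4) ln(1 − 4p/3) = −0.75 ln(1 − 0.6) = −0.75 ln(0.4)
  = −0.75 × (-0.916291) = 0.687218 substitutions/site.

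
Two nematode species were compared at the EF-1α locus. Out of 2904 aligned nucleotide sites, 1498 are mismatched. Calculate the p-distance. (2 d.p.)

p = 1498/2904 = 0.515840… ≈ 0.52 (to 2 d.p.).

0.52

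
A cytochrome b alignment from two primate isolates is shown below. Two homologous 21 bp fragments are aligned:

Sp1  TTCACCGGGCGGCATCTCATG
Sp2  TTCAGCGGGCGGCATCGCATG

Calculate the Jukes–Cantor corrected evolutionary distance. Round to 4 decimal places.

0.1019

The sequences differ at 2 of 21 sites (5, 17), so p = 2/21 ≈ 0.095238.
d = −(3/4) ln(1 − 4p/3) = −0.75 ln(1 − 0.126984) = −0.75 ln(0.873016)
  = −0.75 × (-0.135801) = 0.101851 substitutions/site.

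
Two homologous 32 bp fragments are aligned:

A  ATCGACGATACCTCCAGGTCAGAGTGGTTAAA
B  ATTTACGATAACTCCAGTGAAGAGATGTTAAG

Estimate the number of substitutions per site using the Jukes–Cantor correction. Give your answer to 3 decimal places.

0.353

The sequences differ at 9 of 32 sites (3, 4, 11, 18, 19, 20, 25, 26, 32), so p = 9/32 = 0.28125.
d = −(3/4) ln(1 − 4p/3) = −0.75 ln(1 − 0.375) = −0.75 ln(0.625)
  = −0.75 × (-0.470004) = 0.352503 substitutions/site.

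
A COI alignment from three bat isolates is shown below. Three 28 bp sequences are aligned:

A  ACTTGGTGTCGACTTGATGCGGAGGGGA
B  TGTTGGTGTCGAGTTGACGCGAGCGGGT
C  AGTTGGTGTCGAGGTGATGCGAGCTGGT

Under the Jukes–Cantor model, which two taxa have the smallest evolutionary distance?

B and C

A–B: 8/28 differ, p = 0.286, d = 0.360.
A–C: 8/28 differ, p = 0.286, d = 0.360.
B–C: 4/28 differ, p = 0.143, d = 0.158.
The smallest distance is between B and C.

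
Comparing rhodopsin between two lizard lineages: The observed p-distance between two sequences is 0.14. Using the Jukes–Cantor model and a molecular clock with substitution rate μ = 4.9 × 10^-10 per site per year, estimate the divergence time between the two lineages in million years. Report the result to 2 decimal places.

158.12

d = −(3/4) ln(1 − 4p/3) = −0.75 ln(1 − 0.186667) = −0.75 ln(0.813333)
  = −0.75 × (-0.206615) = 0.154961 substitutions/site.
Under a molecular clock d = 2μt, so t = d/(2μ) = 0.154961 / (2 × 4.9 × 10^-10) = 158.12 million years.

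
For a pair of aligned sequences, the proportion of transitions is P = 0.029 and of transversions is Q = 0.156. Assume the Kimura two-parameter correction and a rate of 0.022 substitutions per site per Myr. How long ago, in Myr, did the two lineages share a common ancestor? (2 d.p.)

4.86

Under the Kimura two-parameter model, d = −½ ln(1 − 2P − Q) − ¼ ln(1 − 2Q).
1 − 2P − Q = 0.786, giving −½ ln(0.786) = 0.120399.
1 − 2Q = 0.688, giving −¼ ln(0.688) = 0.093492.
d = 0.120399 + 0.093492 = 0.213891.
Under a molecular clock d = 2μt, so t = d/(2μ) = 0.213891 / (2 × 0.022) = 4.86 Myr.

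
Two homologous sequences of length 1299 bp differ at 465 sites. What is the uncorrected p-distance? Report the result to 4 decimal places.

0.3580

p = 465/1299 = 0.357967… ≈ 0.3580 (to 4 d.p.).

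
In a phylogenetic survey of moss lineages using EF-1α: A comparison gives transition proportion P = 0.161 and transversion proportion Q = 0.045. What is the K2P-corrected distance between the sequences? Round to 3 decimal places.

0.252

Under the Kimura two-parameter model, d = −½ ln(1 − 2P − Q) − ¼ ln(1 − 2Q).
1 − 2P − Q = 0.633, giving −½ ln(0.633) = 0.228642.
1 − 2Q = 0.91, giving −¼ ln(0.91) = 0.023578.
d = 0.228642 + 0.023578 = 0.252220.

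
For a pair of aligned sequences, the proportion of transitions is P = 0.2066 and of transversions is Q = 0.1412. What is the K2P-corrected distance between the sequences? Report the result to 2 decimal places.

Under the Kimura two-parameter model, d = −½ ln(1 − 2P − Q) − ¼ ln(1 − 2Q).
1 − 2P − Q = 0.4456, giving −½ ln(0.4456) = 0.404167.
1 − 2Q = 0.7176, giving −¼ ln(0.7176) = 0.082961.
d = 0.404167 + 0.082961 = 0.487128.

0.49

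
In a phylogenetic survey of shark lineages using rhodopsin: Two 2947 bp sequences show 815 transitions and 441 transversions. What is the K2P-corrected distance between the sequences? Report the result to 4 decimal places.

P = 815/2947 ≈ 0.276552 and Q = 441/2947 ≈ 0.149644.
Under the Kimura two-parameter model, d = −½ ln(1 − 2P − Q) − ¼ ln(1 − 2Q).
1 − 2P − Q = 0.297252, giving −½ ln(0.297252) = 0.606588.
1 − 2Q = 0.700712, giving −¼ ln(0.700712) = 0.088915.
d = 0.606588 + 0.088915 = 0.695503.

0.6955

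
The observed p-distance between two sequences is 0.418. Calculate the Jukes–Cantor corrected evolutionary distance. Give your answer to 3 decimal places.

d = −(3/4) ln(1 − 4p/3) = −0.75 ln(1 − 0.557333) = −0.75 ln(0.442667)
  = −0.75 × (-0.814937) = 0.611203 substitutions/site.

0.611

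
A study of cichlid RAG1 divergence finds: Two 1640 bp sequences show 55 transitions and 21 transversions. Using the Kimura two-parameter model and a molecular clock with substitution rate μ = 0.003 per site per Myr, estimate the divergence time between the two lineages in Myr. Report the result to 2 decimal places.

8.02

P = 55/1640 ≈ 0.033537 and Q = 21/1640 ≈ 0.012805.
Under the Kimura two-parameter model, d = −½ ln(1 − 2P − Q) − ¼ ln(1 − 2Q).
1 − 2P − Q = 0.920121, giving −½ ln(0.920121) = 0.041625.
1 − 2Q = 0.97439, giving −¼ ln(0.97439) = 0.006486.
d = 0.041625 + 0.006486 = 0.048111.
Under a molecular clock d = 2μt, so t = d/(2μ) = 0.048111 / (2 × 0.003) = 8.02 Myr.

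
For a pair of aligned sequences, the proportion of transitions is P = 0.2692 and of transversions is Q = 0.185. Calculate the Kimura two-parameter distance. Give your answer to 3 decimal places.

Under the Kimura two-parameter model, d = −½ ln(1 − 2P − Q) − ¼ ln(1 − 2Q).
1 − 2P − Q = 0.2766, giving −½ ln(0.2766) = 0.642591.
1 − 2Q = 0.63, giving −¼ ln(0.63) = 0.115509.
d = 0.642591 + 0.115509 = 0.758100.

0.758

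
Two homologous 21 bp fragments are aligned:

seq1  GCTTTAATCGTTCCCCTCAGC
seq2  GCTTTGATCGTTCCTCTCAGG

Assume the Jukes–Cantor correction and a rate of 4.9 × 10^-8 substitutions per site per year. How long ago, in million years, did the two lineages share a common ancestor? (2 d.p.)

The sequences differ at 3 of 21 sites (6, 15, 21), so p = 3/21 ≈ 0.142857.
d = −(3/4) ln(1 − 4p/3) = −0.75 ln(1 − 0.190476) = −0.75 ln(0.809524)
  = −0.75 × (-0.211309) = 0.158482 substitutions/site.
Under a molecular clock d = 2μt, so t = d/(2μ) = 0.158482 / (2 × 4.9 × 10^-8) = 1.62 million years.

1.62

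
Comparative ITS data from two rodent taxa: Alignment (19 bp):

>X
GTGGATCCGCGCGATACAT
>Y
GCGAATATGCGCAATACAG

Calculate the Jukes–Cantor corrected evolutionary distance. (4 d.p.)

The sequences differ at 6 of 19 sites (2, 4, 7, 8, 13, 19), so p = 6/19 ≈ 0.315789.
d = −(3/4) ln(1 − 4p/3) = −0.75 ln(1 − 0.421052) = −0.75 ln(0.578948)
  = −0.75 × (-0.546543) = 0.409907 substitutions/site.

0.4099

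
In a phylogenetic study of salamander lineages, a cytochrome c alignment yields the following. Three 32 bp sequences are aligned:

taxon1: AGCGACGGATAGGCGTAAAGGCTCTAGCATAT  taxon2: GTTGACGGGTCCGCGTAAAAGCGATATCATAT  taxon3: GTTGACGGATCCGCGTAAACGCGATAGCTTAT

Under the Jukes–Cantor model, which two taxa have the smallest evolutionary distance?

taxon1–taxon2: 10/32 differ, p = 0.313, d = 0.404.
taxon1–taxon3: 9/32 differ, p = 0.281, d = 0.353.
taxon2–taxon3: 4/32 differ, p = 0.125, d = 0.137.
The smallest distance is between taxon2 and taxon3.

taxon2 and taxon3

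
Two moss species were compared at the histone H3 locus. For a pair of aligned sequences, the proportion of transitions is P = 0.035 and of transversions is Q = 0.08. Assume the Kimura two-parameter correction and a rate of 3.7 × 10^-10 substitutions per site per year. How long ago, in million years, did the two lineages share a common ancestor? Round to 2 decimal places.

Under the Kimura two-parameter model, d = −½ ln(1 − 2P − Q) − ¼ ln(1 − 2Q).
1 − 2P − Q = 0.85, giving −½ ln(0.85) = 0.081259.
1 − 2Q = 0.84, giving −¼ ln(0.84) = 0.043588.
d = 0.081259 + 0.043588 = 0.124847.
Under a molecular clock d = 2μt, so t = d/(2μ) = 0.124847 / (2 × 3.7 × 10^-10) = 168.71 million years.

168.71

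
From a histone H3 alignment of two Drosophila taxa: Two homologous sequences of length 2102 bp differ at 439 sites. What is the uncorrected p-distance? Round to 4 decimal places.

0.2088

p = 439/2102 = 0.208848… ≈ 0.2088 (to 4 d.p.).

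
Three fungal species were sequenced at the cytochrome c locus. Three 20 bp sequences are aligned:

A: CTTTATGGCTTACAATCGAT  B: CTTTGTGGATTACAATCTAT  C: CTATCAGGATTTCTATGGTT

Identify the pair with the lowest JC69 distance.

A–B: 3/20 differ, p = 0.150, d = 0.167.
A–C: 8/20 differ, p = 0.400, d = 0.572.
B–C: 8/20 differ, p = 0.400, d = 0.572.
The smallest distance is between A and B.

A and B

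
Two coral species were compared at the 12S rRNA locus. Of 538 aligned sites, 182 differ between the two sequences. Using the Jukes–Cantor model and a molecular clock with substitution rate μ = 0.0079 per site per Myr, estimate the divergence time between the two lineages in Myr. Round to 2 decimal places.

28.47

p = 182/538 ≈ 0.33829.
d = −(3/4) ln(1 − 4p/3) = −0.75 ln(1 − 0.451053) = −0.75 ln(0.548947)
  = −0.75 × (-0.599753) = 0.449815 substitutions/site.
Under a molecular clock d = 2μt, so t = d/(2μ) = 0.449815 / (2 × 0.0079) = 28.47 Myr.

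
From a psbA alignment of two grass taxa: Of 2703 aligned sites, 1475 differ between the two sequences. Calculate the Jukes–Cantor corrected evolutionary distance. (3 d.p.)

p = 1475/2703 ≈ 0.54569.
d = −(3/4) ln(1 − 4p/3) = −0.75 ln(1 − 0.727587) = −0.75 ln(0.272413)
  = −0.75 × (-1.300436) = 0.975327 substitutions/site.

0.975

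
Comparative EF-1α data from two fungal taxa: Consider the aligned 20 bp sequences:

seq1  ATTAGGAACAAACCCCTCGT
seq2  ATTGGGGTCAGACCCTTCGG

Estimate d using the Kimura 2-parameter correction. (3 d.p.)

0.402

Of 20 sites, 4 differences are transitions and 2 are transversions, so P = 4/20 = 0.2 and Q = 2/20 = 0.1.
Under the Kimura two-parameter model, d = −½ ln(1 − 2P − Q) − ¼ ln(1 − 2Q).
1 − 2P − Q = 0.5, giving −½ ln(0.5) = 0.346574.
1 − 2Q = 0.8, giving −¼ ln(0.8) = 0.055786.
d = 0.346574 + 0.055786 = 0.402360.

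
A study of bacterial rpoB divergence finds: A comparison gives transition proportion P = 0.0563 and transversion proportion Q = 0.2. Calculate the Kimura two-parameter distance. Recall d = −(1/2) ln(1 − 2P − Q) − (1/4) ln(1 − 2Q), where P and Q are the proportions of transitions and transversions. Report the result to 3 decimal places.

0.315

Under the Kimura two-parameter model, d = −½ ln(1 − 2P − Q) − ¼ ln(1 − 2Q).
1 − 2P − Q = 0.6874, giving −½ ln(0.6874) = 0.187419.
1 − 2Q = 0.6, giving −¼ ln(0.6) = 0.127706.
d = 0.187419 + 0.127706 = 0.315125.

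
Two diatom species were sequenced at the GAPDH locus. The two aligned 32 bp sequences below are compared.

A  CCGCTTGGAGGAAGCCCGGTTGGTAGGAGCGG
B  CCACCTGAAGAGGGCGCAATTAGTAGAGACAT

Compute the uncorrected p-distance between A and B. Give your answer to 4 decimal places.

The sequences differ at 15 of 32 positions.
p = 15/32 = 0.46875 ≈ 0.4688 (to 4 d.p.).

0.4688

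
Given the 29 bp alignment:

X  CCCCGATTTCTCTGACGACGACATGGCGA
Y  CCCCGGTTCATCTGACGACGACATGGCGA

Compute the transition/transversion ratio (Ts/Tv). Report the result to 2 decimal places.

Transitions are A↔G and C↔T; transversions are all other mismatches.
Transitions: 2. Transversions: 1.
R = 2/1 = 2.00.

2.00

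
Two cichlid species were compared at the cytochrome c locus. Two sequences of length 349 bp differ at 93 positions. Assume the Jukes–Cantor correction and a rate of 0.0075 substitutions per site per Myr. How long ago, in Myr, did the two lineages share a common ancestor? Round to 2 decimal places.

p = 93/349 ≈ 0.266476.
d = −(3/4) ln(1 − 4p/3) = −0.75 ln(1 − 0.355301) = −0.75 ln(0.644699)
  = −0.75 × (-0.438972) = 0.329229 substitutions/site.
Under a molecular clock d = 2μt, so t = d/(2μ) = 0.329229 / (2 × 0.0075) = 21.95 Myr.

21.95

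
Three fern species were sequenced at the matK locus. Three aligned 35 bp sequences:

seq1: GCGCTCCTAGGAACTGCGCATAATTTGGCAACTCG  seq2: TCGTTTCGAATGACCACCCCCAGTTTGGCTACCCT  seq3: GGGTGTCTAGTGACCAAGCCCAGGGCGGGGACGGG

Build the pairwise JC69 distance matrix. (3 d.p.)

d(seq1,seq2) = 0.705, d(seq1,seq3) = 0.965, d(seq2,seq3) = 0.635

seq1–seq2: 16/35 sites differ → p ≈ 0.457143, d = −0.75 ln(1 − 0.609524) = 0.705292 ≈ 0.705.
seq1–seq3: 19/35 sites differ → p ≈ 0.542857, d = −0.75 ln(1 − 0.723809) = 0.964997 ≈ 0.965.
seq2–seq3: 15/35 sites differ → p ≈ 0.428571, d = −0.75 ln(1 − 0.571428) = 0.635472 ≈ 0.635.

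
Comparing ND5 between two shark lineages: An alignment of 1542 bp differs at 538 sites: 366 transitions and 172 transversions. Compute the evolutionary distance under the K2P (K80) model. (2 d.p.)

0.50

P = 366/1542 ≈ 0.237354 and Q = 172/1542 ≈ 0.111543.
Under the Kimura two-parameter model, d = −½ ln(1 − 2P − Q) − ¼ ln(1 − 2Q).
1 − 2P − Q = 0.413749, giving −½ ln(0.413749) = 0.441248.
1 − 2Q = 0.776914, giving −¼ ln(0.776914) = 0.063106.
d = 0.441248 + 0.063106 = 0.504354.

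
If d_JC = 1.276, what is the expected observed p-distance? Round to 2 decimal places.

0.61

p = (3/4)(1 − e^(−4d/3)) = 0.75 × (1 − e^(-1.701333)) = 0.75 × (1 − 0.182440) = 0.613170.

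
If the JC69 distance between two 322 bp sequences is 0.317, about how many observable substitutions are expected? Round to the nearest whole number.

83

Invert JC69: p = (3/4)(1 − e^(−4d/3)) = 0.75 × (1 − e^(-0.422667)) = 0.75 × (1 − 0.655297) = 0.258527.
Expected differing sites = pL ≈ 0.258527 × 322 = 83.245694 ≈ 83.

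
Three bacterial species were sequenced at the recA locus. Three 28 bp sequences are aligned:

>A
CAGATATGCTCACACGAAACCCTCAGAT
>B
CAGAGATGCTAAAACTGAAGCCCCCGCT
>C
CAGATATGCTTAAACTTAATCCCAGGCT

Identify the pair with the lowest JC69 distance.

B and C

A–B: 9/28 differ, p = 0.321, d = 0.420.
A–C: 9/28 differ, p = 0.321, d = 0.420.
B–C: 6/28 differ, p = 0.214, d = 0.252.
The smallest distance is between B and C.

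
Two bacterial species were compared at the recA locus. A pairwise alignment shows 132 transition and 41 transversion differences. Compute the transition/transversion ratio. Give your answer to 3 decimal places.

3.220

R = 132/41 = 3.219512… ≈ 3.220 (to 3 d.p.).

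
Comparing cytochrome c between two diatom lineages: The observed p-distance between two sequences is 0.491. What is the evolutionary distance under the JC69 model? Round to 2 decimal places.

0.80

d = −(3/4) ln(1 − 4p/3) = −0.75 ln(1 − 0.654667) = −0.75 ln(0.345333)
  = −0.75 × (-1.063246) = 0.797435 substitutions/site.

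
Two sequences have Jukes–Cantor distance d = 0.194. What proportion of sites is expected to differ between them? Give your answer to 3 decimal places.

p = (3/4)(1 − e^(−4d/3)) = 0.75 × (1 − e^(-0.258667)) = 0.75 × (1 − 0.772080) = 0.170940.

0.171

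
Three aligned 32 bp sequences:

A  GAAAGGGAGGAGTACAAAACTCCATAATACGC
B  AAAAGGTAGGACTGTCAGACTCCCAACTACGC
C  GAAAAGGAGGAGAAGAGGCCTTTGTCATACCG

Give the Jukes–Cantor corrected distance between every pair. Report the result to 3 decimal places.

d(A,B) = 0.404, d(A,C) = 0.520, d(B,C) = 1.040

A–B: 10/32 sites differ → p = 0.3125, d = −0.75 ln(1 − 0.416667) = 0.404248 ≈ 0.404.
A–C: 12/32 sites differ → p = 0.375, d = −0.75 ln(1 − 0.5) = 0.519860 ≈ 0.520.
B–C: 18/32 sites differ → p = 0.5625, d = −0.75 ln(1 − 0.75) = 1.039721 ≈ 1.040.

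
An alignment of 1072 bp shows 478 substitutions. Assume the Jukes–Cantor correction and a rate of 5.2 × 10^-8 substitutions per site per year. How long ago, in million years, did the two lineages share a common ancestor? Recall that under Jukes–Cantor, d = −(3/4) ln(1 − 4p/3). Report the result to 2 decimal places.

6.51

p = 478/1072 ≈ 0.445896.
d = −(3/4) ln(1 − 4p/3) = −0.75 ln(1 − 0.594528) = −0.75 ln(0.405472)
  = −0.75 × (-0.902703) = 0.677027 substitutions/site.
Under a molecular clock d = 2μt, so t = d/(2μ) = 0.677027 / (2 × 5.2 × 10^-8) = 6.51 million years.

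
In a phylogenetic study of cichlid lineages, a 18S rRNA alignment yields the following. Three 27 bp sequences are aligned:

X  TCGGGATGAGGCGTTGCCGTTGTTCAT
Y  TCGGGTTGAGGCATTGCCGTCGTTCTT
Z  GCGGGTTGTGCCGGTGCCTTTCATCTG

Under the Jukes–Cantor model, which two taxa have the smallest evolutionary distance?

X–Y: 4/27 differ, p = 0.148, d = 0.165.
X–Z: 10/27 differ, p = 0.370, d = 0.511.
Y–Z: 10/27 differ, p = 0.370, d = 0.511.
The smallest distance is between X and Y.

X and Y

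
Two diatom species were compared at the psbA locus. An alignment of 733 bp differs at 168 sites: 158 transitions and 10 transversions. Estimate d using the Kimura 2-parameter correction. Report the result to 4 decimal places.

0.3011

P = 158/733 ≈ 0.215553 and Q = 10/733 ≈ 0.013643.
Under the Kimura two-parameter model, d = −½ ln(1 − 2P − Q) − ¼ ln(1 − 2Q).
1 − 2P − Q = 0.555251, giving −½ ln(0.555251) = 0.294168.
1 − 2Q = 0.972714, giving −¼ ln(0.972714) = 0.006916.
d = 0.294168 + 0.006916 = 0.301084.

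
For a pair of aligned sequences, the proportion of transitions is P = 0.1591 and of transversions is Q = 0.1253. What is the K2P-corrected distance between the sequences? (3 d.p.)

0.365

Under the Kimura two-parameter model, d = −½ ln(1 − 2P − Q) − ¼ ln(1 − 2Q).
1 − 2P − Q = 0.5565, giving −½ ln(0.5565) = 0.293044.
1 − 2Q = 0.7494, giving −¼ ln(0.7494) = 0.072121.
d = 0.293044 + 0.072121 = 0.365165.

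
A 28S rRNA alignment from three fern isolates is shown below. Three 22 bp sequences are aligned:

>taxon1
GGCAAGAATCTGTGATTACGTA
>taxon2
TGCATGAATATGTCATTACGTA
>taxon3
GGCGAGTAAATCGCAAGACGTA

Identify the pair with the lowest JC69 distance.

taxon1–taxon2: 4/22 differ, p = 0.182, d = 0.208.
taxon1–taxon3: 9/22 differ, p = 0.409, d = 0.591.
taxon2–taxon3: 9/22 differ, p = 0.409, d = 0.591.
The smallest distance is between taxon1 and taxon2.

taxon1 and taxon2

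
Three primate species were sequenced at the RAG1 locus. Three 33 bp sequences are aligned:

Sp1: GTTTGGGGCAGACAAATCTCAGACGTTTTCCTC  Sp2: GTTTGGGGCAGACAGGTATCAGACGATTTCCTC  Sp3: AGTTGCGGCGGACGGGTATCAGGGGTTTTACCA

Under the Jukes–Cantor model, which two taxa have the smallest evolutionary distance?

Sp1–Sp2: 4/33 differ, p = 0.121, d = 0.132.
Sp1–Sp3: 13/33 differ, p = 0.394, d = 0.559.
Sp2–Sp3: 11/33 differ, p = 0.333, d = 0.441.
The smallest distance is between Sp1 and Sp2.

Sp1 and Sp2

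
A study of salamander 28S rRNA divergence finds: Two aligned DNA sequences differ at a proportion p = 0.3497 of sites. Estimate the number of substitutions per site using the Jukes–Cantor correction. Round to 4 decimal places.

0.4709

d = −(3/4) ln(1 − 4p/3) = −0.75 ln(1 − 0.466267) = −0.75 ln(0.533733)
  = −0.75 × (-0.627860) = 0.470895 substitutions/site.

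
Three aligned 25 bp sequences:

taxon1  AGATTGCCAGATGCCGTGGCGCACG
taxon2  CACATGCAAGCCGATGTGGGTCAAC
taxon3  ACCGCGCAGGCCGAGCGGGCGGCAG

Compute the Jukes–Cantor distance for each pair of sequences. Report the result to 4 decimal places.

taxon1–taxon2: 13/25 sites differ → p = 0.52, d = −0.75 ln(1 − 0.693333) = 0.886495 ≈ 0.8865.
taxon1–taxon3: 15/25 sites differ → p = 0.6, d = −0.75 ln(1 − 0.8) = 1.207078 ≈ 1.2071.
taxon2–taxon3: 13/25 sites differ → p = 0.52, d = −0.75 ln(1 − 0.693333) = 0.886495 ≈ 0.8865.

d(taxon1,taxon2) = 0.8865, d(taxon1,taxon3) = 1.2071, d(taxon2,taxon3) = 0.8865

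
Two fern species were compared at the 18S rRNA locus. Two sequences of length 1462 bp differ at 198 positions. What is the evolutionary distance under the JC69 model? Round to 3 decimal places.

0.149

p = 198/1462 ≈ 0.135431.
d = −(3/4) ln(1 − 4p/3) = −0.75 ln(1 − 0.180575) = −0.75 ln(0.819425)
  = −0.75 × (-0.199152) = 0.149364 substitutions/site.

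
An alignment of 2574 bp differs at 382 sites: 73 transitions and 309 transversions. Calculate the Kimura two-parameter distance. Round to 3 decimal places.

0.166

P = 73/2574 ≈ 0.028361 and Q = 309/2574 ≈ 0.120047.
Under the Kimura two-parameter model, d = −½ ln(1 − 2P − Q) − ¼ ln(1 − 2Q).
1 − 2P − Q = 0.823231, giving −½ ln(0.823231) = 0.097259.
1 − 2Q = 0.759906, giving −¼ ln(0.759906) = 0.068640.
d = 0.097259 + 0.068640 = 0.165899.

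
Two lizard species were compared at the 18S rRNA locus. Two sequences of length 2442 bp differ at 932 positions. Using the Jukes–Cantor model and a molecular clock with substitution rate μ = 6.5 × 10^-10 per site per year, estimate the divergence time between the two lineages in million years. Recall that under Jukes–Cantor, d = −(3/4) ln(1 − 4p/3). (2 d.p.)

p = 932/2442 ≈ 0.381654.
d = −(3/4) ln(1 − 4p/3) = −0.75 ln(1 − 0.508872) = −0.75 ln(0.491128)
  = −0.75 × (-0.711050) = 0.533288 substitutions/site.
Under a molecular clock d = 2μt, so t = d/(2μ) = 0.533288 / (2 × 6.5 × 10^-10) = 410.22 million years.

410.22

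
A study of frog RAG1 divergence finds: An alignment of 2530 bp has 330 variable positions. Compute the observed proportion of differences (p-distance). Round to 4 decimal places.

p = 330/2530 = 0.130434… ≈ 0.1304 (to 4 d.p.).

0.1304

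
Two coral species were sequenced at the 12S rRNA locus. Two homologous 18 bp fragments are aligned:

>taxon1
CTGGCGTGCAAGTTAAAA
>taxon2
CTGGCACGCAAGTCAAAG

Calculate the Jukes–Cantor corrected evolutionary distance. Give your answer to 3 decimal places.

0.264

The sequences differ at 4 of 18 sites (6, 7, 14, 18), so p = 4/18 ≈ 0.222222.
d = −(3/4) ln(1 − 4p/3) = −0.75 ln(1 − 0.296296) = −0.75 ln(0.703704)
  = −0.75 × (-0.351397) = 0.263548 substitutions/site.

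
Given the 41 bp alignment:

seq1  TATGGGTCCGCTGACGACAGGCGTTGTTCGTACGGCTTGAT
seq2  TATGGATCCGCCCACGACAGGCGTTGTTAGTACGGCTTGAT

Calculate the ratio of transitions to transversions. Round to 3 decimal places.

Transitions are A↔G and C↔T; transversions are all other mismatches.
Transitions: 2. Transversions: 2.
R = 2/2 = 1.000.

1.000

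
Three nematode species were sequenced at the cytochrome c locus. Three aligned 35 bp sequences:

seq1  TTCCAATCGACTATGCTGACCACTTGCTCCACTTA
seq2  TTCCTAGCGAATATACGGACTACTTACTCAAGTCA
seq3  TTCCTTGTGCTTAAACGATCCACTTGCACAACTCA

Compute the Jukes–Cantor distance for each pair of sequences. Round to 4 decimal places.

seq1–seq2: 10/35 sites differ → p ≈ 0.285714, d = −0.75 ln(1 − 0.380952) = 0.359679 ≈ 0.3597.
seq1–seq3: 14/35 sites differ → p = 0.4, d = −0.75 ln(1 − 0.533333) = 0.571605 ≈ 0.5716.
seq2–seq3: 11/35 sites differ → p ≈ 0.314286, d = −0.75 ln(1 − 0.419048) = 0.407315 ≈ 0.4073.

d(seq1,seq2) = 0.3597, d(seq1,seq3) = 0.5716, d(seq2,seq3) = 0.4073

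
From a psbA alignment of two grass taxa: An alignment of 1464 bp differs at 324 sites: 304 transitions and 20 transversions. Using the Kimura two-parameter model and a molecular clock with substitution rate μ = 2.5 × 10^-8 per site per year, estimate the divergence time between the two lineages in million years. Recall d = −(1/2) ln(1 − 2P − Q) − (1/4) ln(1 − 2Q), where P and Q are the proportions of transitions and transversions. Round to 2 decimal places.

P = 304/1464 ≈ 0.20765 and Q = 20/1464 ≈ 0.013661.
Under the Kimura two-parameter model, d = −½ ln(1 − 2P − Q) − ¼ ln(1 − 2Q).
1 − 2P − Q = 0.571039, giving −½ ln(0.571039) = 0.280149.
1 − 2Q = 0.972678, giving −¼ ln(0.972678) = 0.006926.
d = 0.280149 + 0.006926 = 0.287075.
Under a molecular clock d = 2μt, so t = d/(2μ) = 0.287075 / (2 × 2.5 × 10^-8) = 5.74 million years.

5.74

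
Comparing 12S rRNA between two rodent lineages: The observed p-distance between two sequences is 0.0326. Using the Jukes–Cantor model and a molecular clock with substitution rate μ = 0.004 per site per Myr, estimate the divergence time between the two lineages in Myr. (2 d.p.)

d = −(3/4) ln(1 − 4p/3) = −0.75 ln(1 − 0.043467) = −0.75 ln(0.956533)
  = −0.75 × (-0.044440) = 0.033330 substitutions/site.
Under a molecular clock d = 2μt, so t = d/(2μ) = 0.033330 / (2 × 0.004) = 4.17 Myr.

4.17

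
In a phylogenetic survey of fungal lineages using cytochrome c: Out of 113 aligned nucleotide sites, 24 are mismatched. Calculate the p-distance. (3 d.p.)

0.212

p = 24/113 = 0.212389… ≈ 0.212 (to 3 d.p.).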